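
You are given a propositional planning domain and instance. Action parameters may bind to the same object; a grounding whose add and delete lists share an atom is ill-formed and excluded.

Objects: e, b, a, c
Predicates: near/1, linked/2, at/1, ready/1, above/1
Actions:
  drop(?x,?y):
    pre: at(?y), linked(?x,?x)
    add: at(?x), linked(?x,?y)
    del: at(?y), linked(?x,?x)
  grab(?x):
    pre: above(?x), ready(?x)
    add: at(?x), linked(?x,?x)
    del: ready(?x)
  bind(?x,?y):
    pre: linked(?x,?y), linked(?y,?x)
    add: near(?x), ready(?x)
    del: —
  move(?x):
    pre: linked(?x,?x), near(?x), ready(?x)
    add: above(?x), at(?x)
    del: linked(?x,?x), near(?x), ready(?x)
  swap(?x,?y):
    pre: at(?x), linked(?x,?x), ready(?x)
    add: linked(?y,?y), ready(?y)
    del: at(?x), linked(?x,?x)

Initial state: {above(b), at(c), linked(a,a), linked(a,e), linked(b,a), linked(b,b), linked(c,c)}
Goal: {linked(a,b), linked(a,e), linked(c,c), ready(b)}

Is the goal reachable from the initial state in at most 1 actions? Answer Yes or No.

1. drop(b,c)  →  {above(b), at(b), linked(a,a), linked(a,e), linked(b,a), linked(b,c), linked(c,c)}
2. drop(a,b)  →  {above(b), at(a), linked(a,b), linked(a,e), linked(b,a), linked(b,c), linked(c,c)}
3. bind(b,a)  →  {above(b), at(a), linked(a,b), linked(a,e), linked(b,a), linked(b,c), linked(c,c), near(b), ready(b)}
optimal plan length = 3; 3 > 1

No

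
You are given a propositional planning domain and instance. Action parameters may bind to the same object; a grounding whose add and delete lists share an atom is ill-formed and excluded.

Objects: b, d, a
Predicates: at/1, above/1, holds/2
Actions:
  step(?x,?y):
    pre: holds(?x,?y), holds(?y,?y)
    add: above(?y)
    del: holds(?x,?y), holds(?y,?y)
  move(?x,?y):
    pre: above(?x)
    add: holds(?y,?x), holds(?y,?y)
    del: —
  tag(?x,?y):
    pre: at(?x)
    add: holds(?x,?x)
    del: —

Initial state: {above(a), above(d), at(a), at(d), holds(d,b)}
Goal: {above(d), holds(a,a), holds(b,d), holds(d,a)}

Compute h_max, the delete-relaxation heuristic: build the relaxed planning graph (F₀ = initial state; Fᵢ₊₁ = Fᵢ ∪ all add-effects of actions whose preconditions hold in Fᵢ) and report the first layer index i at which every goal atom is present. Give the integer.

1

F0 = init (5 atoms)
F1 = F0 ∪ {holds(a,a), holds(a,d), holds(b,a), holds(b,b), holds(b,d), holds(d,a), holds(d,d)}  (12 atoms)
goal ⊆ F1  ⇒  h_max = 1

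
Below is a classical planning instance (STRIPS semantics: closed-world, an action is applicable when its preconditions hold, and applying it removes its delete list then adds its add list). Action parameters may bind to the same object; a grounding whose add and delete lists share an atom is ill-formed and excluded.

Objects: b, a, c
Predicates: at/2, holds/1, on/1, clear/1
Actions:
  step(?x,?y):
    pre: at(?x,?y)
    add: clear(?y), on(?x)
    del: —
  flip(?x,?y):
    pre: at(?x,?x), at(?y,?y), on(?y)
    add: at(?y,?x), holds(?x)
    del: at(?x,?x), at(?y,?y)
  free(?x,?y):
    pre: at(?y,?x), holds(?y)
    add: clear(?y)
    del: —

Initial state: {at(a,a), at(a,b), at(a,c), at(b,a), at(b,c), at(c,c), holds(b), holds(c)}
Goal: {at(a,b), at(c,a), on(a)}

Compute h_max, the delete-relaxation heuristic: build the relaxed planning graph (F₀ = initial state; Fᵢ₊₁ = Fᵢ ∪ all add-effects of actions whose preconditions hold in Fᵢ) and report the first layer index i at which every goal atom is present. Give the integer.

2

F0 = init (8 atoms)
F1 = F0 ∪ {clear(a), clear(b), clear(c), on(a), on(b), on(c)}  (14 atoms)
F2 = F1 ∪ {at(c,a), holds(a)}  (16 atoms)
goal ⊆ F2  ⇒  h_max = 2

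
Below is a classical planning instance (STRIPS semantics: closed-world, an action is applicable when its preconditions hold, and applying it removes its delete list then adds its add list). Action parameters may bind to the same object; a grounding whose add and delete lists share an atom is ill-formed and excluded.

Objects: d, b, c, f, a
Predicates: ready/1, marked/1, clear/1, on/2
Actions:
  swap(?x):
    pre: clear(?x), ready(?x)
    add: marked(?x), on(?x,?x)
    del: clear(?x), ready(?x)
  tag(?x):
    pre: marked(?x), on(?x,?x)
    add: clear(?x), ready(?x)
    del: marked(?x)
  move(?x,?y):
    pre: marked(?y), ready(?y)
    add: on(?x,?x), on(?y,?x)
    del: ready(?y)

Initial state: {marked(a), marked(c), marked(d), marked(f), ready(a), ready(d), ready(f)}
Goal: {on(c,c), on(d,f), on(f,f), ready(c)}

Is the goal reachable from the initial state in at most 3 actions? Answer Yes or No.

1. move(c,f)  →  {marked(a), marked(c), marked(d), marked(f), on(c,c), on(f,c), ready(a), ready(d)}
2. tag(c)  →  {clear(c), marked(a), marked(d), marked(f), on(c,c), on(f,c), ready(a), ready(c), ready(d)}
3. move(f,d)  →  {clear(c), marked(a), marked(d), marked(f), on(c,c), on(d,f), on(f,c), on(f,f), ready(a), ready(c)}
optimal plan length = 3; 3 ≤ 3

Yes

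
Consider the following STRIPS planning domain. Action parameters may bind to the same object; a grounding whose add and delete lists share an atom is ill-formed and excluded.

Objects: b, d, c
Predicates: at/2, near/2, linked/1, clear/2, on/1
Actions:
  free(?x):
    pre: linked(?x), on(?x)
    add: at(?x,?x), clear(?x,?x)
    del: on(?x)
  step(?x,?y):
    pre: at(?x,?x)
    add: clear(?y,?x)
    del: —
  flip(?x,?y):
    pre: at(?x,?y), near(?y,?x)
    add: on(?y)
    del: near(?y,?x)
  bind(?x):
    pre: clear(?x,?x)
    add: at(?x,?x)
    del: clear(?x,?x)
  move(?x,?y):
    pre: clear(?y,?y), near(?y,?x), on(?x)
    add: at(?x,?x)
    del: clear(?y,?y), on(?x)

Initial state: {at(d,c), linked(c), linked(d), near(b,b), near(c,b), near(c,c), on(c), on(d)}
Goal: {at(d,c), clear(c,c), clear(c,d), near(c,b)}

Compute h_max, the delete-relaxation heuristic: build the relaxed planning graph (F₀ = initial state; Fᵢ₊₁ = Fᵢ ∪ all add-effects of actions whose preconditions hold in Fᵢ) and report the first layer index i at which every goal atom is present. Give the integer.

2

F0 = init (8 atoms)
F1 = F0 ∪ {at(c,c), at(d,d), clear(c,c), clear(d,d)}  (12 atoms)
F2 = F1 ∪ {clear(b,c), clear(b,d), clear(c,d), clear(d,c)}  (16 atoms)
goal ⊆ F2  ⇒  h_max = 2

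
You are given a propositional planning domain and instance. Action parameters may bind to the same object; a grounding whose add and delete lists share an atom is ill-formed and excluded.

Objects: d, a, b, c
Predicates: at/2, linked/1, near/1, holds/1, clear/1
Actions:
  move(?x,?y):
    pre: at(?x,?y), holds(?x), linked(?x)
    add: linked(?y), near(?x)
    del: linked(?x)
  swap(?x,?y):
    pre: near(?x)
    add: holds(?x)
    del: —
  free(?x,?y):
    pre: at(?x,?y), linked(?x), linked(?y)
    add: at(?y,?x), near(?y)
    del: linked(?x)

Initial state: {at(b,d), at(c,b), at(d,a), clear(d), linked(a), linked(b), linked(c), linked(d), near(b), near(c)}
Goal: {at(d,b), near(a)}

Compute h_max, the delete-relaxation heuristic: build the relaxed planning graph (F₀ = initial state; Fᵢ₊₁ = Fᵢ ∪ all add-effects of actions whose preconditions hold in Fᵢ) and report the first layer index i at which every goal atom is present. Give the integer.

F0 = init (10 atoms)
F1 = F0 ∪ {at(a,d), at(b,c), at(d,b), holds(b), holds(c), near(a), near(d)}  (17 atoms)
goal ⊆ F1  ⇒  h_max = 1

1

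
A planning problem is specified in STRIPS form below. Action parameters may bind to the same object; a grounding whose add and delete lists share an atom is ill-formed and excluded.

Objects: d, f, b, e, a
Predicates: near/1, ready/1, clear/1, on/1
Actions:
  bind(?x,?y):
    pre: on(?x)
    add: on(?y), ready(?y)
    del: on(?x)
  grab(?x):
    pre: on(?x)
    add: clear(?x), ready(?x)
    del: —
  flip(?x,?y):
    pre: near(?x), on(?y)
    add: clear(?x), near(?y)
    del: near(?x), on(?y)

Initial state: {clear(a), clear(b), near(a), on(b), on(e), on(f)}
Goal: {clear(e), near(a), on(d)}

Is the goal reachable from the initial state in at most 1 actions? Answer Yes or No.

1. bind(f,d)  →  {clear(a), clear(b), near(a), on(b), on(d), on(e), ready(d)}
2. grab(e)  →  {clear(a), clear(b), clear(e), near(a), on(b), on(d), on(e), ready(d), ready(e)}
optimal plan length = 2; 2 > 1

No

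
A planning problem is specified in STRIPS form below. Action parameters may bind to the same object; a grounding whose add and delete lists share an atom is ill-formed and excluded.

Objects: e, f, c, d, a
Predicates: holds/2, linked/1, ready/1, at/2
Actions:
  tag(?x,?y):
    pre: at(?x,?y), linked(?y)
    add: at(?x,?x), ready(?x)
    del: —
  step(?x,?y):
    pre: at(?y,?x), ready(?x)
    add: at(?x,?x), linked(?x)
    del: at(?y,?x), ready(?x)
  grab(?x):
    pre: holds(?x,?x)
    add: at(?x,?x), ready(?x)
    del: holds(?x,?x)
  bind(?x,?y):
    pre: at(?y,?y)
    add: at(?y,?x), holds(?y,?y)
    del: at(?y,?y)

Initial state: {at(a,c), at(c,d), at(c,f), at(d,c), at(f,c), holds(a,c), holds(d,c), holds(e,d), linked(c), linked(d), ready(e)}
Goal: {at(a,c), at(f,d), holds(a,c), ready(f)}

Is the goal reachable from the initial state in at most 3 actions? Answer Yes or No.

1. tag(f,c)  →  {at(a,c), at(c,d), at(c,f), at(d,c), at(f,c), at(f,f), holds(a,c), holds(d,c), holds(e,d), linked(c), linked(d), ready(e), ready(f)}
2. bind(d,f)  →  {at(a,c), at(c,d), at(c,f), at(d,c), at(f,c), at(f,d), holds(a,c), holds(d,c), holds(e,d), holds(f,f), linked(c), linked(d), ready(e), ready(f)}
optimal plan length = 2; 2 ≤ 3

Yes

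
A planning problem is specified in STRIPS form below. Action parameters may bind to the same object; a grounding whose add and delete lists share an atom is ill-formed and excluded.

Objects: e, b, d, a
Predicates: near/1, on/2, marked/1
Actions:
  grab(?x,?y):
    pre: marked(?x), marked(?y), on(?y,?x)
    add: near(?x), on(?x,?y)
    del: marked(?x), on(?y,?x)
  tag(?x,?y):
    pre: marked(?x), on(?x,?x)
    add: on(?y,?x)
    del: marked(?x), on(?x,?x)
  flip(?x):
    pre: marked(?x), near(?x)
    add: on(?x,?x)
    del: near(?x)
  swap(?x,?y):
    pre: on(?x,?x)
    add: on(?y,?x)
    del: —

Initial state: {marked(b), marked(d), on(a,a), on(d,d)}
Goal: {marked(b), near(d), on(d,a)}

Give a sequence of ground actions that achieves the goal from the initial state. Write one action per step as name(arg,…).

swap(d,b); grab(d,b); swap(a,d)

1. swap(d,b)  →  {marked(b), marked(d), on(a,a), on(b,d), on(d,d)}
2. grab(d,b)  →  {marked(b), near(d), on(a,a), on(d,b), on(d,d)}
3. swap(a,d)  →  {marked(b), near(d), on(a,a), on(d,a), on(d,b), on(d,d)}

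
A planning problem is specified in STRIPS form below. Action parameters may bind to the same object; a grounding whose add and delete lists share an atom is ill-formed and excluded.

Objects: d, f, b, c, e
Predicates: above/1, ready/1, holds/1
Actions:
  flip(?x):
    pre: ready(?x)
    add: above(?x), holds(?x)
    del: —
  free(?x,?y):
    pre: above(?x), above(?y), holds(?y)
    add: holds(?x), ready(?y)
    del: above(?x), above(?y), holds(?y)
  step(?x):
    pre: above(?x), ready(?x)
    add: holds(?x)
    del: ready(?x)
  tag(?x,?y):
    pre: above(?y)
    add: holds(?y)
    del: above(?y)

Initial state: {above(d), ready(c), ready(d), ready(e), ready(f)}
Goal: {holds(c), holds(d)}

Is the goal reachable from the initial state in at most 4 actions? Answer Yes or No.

1. flip(d)  →  {above(d), holds(d), ready(c), ready(d), ready(e), ready(f)}
2. flip(c)  →  {above(c), above(d), holds(c), holds(d), ready(c), ready(d), ready(e), ready(f)}
optimal plan length = 2; 2 ≤ 4

Yes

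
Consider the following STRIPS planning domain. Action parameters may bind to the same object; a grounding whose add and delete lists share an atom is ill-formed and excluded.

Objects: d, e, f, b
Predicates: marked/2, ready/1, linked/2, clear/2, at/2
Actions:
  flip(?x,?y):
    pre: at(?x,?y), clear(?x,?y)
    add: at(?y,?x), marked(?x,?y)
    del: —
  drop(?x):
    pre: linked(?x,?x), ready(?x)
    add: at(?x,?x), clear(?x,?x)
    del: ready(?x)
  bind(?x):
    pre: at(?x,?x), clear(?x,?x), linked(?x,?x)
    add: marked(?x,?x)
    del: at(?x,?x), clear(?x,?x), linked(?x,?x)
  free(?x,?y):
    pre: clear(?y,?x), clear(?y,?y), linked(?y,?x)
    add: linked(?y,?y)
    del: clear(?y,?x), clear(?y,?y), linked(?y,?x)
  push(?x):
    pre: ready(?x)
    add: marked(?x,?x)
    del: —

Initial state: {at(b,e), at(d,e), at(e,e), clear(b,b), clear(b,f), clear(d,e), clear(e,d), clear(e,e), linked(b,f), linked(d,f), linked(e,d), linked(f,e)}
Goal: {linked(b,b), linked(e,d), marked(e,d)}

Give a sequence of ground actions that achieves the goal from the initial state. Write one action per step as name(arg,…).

flip(d,e); flip(e,d); free(f,b)

1. flip(d,e)  →  {at(b,e), at(d,e), at(e,d), at(e,e), clear(b,b), clear(b,f), clear(d,e), clear(e,d), clear(e,e), linked(b,f), linked(d,f), linked(e,d), linked(f,e), marked(d,e)}
2. flip(e,d)  →  {at(b,e), at(d,e), at(e,d), at(e,e), clear(b,b), clear(b,f), clear(d,e), clear(e,d), clear(e,e), linked(b,f), linked(d,f), linked(e,d), linked(f,e), marked(d,e), marked(e,d)}
3. free(f,b)  →  {at(b,e), at(d,e), at(e,d), at(e,e), clear(d,e), clear(e,d), clear(e,e), linked(b,b), linked(d,f), linked(e,d), linked(f,e), marked(d,e), marked(e,d)}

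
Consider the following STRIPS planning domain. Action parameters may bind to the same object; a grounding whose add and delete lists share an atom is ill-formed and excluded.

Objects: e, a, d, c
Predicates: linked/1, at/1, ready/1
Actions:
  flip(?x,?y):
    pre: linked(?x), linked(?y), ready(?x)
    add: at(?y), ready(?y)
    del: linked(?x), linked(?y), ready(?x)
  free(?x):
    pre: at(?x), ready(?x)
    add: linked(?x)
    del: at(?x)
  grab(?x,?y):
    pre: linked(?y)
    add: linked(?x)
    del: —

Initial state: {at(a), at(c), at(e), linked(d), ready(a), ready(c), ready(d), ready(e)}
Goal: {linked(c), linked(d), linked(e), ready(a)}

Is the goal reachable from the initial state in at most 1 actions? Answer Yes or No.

No

1. free(e)  →  {at(a), at(c), linked(d), linked(e), ready(a), ready(c), ready(d), ready(e)}
2. free(c)  →  {at(a), linked(c), linked(d), linked(e), ready(a), ready(c), ready(d), ready(e)}
optimal plan length = 2; 2 > 1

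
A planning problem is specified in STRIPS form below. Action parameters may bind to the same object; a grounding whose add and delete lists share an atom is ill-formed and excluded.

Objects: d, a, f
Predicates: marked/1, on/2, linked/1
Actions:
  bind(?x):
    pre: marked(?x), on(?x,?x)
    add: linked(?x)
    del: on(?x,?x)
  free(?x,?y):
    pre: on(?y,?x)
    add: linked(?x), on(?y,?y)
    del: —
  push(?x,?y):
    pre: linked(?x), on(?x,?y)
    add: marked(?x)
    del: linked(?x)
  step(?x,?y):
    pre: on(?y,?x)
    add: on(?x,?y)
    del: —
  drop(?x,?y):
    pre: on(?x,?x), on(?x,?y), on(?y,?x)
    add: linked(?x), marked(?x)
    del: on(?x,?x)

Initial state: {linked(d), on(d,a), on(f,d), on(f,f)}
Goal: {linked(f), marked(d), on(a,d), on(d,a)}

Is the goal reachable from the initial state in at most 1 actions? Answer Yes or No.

1. free(f,f)  →  {linked(d), linked(f), on(d,a), on(f,d), on(f,f)}
2. push(d,a)  →  {linked(f), marked(d), on(d,a), on(f,d), on(f,f)}
3. step(a,d)  →  {linked(f), marked(d), on(a,d), on(d,a), on(f,d), on(f,f)}
optimal plan length = 3; 3 > 1

No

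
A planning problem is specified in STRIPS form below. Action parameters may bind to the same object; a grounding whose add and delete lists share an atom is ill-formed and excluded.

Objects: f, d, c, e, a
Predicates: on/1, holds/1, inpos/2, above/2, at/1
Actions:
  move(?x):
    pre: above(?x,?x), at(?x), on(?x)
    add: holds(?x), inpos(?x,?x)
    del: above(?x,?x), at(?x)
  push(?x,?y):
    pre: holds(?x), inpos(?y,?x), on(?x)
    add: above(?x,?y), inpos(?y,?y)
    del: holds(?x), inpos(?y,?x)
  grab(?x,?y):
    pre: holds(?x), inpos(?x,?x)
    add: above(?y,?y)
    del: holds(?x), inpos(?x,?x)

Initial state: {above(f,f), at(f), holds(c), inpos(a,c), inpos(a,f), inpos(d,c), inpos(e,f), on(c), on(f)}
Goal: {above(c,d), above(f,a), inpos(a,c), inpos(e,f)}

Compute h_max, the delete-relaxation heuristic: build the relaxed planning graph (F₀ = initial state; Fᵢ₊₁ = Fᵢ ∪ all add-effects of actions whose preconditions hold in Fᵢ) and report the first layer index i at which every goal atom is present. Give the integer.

2

F0 = init (9 atoms)
F1 = F0 ∪ {above(c,a), above(c,d), holds(f), inpos(a,a), inpos(d,d), inpos(f,f)}  (15 atoms)
F2 = F1 ∪ {above(a,a), above(c,c), above(d,d), above(e,e), above(f,a), above(f,e), inpos(e,e)}  (22 atoms)
goal ⊆ F2  ⇒  h_max = 2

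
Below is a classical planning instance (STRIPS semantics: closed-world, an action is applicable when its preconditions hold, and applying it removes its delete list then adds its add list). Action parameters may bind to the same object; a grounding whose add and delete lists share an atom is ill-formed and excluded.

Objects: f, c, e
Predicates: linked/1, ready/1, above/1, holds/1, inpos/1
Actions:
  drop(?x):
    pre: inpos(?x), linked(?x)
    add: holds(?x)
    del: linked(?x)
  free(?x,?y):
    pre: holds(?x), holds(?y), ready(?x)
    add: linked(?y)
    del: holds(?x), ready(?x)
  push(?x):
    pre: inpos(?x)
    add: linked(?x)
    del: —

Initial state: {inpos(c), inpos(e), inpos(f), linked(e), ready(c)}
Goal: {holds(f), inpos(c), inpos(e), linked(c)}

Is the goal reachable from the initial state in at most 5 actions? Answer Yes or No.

Yes

1. push(f)  →  {inpos(c), inpos(e), inpos(f), linked(e), linked(f), ready(c)}
2. drop(f)  →  {holds(f), inpos(c), inpos(e), inpos(f), linked(e), ready(c)}
3. push(c)  →  {holds(f), inpos(c), inpos(e), inpos(f), linked(c), linked(e), ready(c)}
optimal plan length = 3; 3 ≤ 5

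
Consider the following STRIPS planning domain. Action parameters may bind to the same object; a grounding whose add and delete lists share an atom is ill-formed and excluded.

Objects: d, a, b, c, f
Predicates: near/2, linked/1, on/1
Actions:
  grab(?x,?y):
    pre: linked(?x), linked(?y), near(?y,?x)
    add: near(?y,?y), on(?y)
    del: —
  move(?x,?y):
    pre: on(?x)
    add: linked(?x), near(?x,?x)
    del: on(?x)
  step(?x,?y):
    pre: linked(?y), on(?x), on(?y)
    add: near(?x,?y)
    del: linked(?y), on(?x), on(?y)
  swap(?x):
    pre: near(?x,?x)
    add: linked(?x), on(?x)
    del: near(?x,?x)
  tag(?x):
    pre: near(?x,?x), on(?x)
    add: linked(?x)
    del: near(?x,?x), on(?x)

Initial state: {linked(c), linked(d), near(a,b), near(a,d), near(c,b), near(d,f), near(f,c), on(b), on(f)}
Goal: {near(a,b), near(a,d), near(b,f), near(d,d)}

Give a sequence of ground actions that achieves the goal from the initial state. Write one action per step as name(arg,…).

1. move(f,d)  →  {linked(c), linked(d), linked(f), near(a,b), near(a,d), near(c,b), near(d,f), near(f,c), near(f,f), on(b)}
2. grab(c,f)  →  {linked(c), linked(d), linked(f), near(a,b), near(a,d), near(c,b), near(d,f), near(f,c), near(f,f), on(b), on(f)}
3. grab(f,d)  →  {linked(c), linked(d), linked(f), near(a,b), near(a,d), near(c,b), near(d,d), near(d,f), near(f,c), near(f,f), on(b), on(d), on(f)}
4. step(b,f)  →  {linked(c), linked(d), near(a,b), near(a,d), near(b,f), near(c,b), near(d,d), near(d,f), near(f,c), near(f,f), on(d)}

move(f,d); grab(c,f); grab(f,d); step(b,f)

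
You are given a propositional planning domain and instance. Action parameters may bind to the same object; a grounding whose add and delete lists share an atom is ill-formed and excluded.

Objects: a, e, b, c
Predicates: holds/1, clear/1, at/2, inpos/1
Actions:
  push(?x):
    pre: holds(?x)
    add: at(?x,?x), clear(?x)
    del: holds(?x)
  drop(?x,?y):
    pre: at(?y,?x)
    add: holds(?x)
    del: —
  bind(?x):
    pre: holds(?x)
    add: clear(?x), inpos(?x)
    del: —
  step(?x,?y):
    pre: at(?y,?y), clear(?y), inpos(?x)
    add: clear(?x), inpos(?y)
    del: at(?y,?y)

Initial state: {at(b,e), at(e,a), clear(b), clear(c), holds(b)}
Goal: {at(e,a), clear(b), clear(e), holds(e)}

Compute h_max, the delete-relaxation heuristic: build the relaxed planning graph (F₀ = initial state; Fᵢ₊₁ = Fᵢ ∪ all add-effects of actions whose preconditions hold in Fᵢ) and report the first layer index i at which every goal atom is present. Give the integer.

F0 = init (5 atoms)
F1 = F0 ∪ {at(b,b), holds(a), holds(e), inpos(b)}  (9 atoms)
F2 = F1 ∪ {at(a,a), at(e,e), clear(a), clear(e), inpos(a), inpos(e)}  (15 atoms)
goal ⊆ F2  ⇒  h_max = 2

2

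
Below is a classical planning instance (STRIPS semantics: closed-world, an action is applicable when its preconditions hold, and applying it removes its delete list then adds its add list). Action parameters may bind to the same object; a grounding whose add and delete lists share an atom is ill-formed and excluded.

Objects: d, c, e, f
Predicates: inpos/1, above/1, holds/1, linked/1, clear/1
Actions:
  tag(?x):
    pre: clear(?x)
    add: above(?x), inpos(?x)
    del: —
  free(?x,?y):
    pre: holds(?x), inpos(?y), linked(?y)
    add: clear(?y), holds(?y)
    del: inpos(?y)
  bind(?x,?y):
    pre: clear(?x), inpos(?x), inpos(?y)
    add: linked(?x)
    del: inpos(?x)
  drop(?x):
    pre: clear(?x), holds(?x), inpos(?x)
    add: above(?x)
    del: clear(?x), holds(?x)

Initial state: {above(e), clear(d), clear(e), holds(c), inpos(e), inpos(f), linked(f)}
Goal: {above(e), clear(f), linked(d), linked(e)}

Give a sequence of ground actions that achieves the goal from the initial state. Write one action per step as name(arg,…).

tag(d); free(c,f); bind(d,d); bind(e,e)

1. tag(d)  →  {above(d), above(e), clear(d), clear(e), holds(c), inpos(d), inpos(e), inpos(f), linked(f)}
2. free(c,f)  →  {above(d), above(e), clear(d), clear(e), clear(f), holds(c), holds(f), inpos(d), inpos(e), linked(f)}
3. bind(d,d)  →  {above(d), above(e), clear(d), clear(e), clear(f), holds(c), holds(f), inpos(e), linked(d), linked(f)}
4. bind(e,e)  →  {above(d), above(e), clear(d), clear(e), clear(f), holds(c), holds(f), linked(d), linked(e), linked(f)}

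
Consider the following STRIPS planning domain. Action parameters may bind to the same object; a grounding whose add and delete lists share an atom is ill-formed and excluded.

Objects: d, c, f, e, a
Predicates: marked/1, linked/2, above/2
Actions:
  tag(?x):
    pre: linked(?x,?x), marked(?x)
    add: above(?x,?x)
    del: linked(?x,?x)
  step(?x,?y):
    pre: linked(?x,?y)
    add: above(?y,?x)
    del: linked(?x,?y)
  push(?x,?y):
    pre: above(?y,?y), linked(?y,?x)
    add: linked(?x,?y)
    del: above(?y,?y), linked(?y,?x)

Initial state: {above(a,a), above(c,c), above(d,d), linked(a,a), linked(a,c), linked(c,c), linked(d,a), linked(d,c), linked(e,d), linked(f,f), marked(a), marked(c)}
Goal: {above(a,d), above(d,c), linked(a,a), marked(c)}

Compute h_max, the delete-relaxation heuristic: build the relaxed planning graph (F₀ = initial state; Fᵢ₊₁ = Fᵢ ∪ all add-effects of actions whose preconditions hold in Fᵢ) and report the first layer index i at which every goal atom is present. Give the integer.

2

F0 = init (12 atoms)
F1 = F0 ∪ {above(a,d), above(c,a), above(c,d), above(d,e), above(f,f), linked(a,d), linked(c,a), linked(c,d)}  (20 atoms)
F2 = F1 ∪ {above(a,c), above(d,a), above(d,c)}  (23 atoms)
goal ⊆ F2  ⇒  h_max = 2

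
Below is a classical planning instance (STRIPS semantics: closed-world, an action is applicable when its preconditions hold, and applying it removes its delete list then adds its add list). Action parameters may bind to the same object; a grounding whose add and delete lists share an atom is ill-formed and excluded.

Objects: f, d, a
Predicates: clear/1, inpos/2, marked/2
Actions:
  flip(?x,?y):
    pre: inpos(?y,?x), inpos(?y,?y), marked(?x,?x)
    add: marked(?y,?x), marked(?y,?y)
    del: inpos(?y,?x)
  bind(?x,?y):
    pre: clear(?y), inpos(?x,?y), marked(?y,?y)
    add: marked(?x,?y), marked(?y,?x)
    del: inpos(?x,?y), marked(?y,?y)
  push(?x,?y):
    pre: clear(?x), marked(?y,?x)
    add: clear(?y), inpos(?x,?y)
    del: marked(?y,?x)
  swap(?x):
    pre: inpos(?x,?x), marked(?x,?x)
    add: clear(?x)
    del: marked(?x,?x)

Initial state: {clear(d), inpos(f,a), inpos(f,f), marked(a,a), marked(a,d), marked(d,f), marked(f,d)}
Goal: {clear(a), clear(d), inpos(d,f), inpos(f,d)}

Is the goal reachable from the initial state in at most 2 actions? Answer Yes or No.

No

1. push(d,f)  →  {clear(d), clear(f), inpos(d,f), inpos(f,a), inpos(f,f), marked(a,a), marked(a,d), marked(d,f)}
2. push(f,d)  →  {clear(d), clear(f), inpos(d,f), inpos(f,a), inpos(f,d), inpos(f,f), marked(a,a), marked(a,d)}
3. push(d,a)  →  {clear(a), clear(d), clear(f), inpos(d,a), inpos(d,f), inpos(f,a), inpos(f,d), inpos(f,f), marked(a,a)}
optimal plan length = 3; 3 > 2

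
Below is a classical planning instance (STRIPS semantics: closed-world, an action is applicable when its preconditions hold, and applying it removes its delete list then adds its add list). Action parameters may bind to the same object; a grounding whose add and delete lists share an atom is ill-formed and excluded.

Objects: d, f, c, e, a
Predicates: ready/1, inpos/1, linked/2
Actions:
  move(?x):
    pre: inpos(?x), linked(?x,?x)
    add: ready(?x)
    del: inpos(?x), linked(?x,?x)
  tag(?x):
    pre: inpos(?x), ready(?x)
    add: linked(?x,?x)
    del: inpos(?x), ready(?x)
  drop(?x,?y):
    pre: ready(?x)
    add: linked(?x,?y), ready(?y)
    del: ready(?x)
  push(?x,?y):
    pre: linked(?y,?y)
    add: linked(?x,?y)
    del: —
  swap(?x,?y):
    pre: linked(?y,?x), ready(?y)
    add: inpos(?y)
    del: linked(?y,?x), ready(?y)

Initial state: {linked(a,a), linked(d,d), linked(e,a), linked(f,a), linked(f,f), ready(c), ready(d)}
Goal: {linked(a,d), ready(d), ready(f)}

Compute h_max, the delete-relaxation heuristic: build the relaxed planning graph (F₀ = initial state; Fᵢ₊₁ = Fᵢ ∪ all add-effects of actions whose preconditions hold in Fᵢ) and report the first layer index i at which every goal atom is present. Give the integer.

F0 = init (7 atoms)
F1 = F0 ∪ {inpos(d), linked(a,d), linked(a,f), linked(c,a), linked(c,d), linked(c,e), linked(c,f), linked(d,a), linked(d,c), linked(d,e), linked(d,f), linked(e,d), linked(e,f), linked(f,d), ready(a), ready(e), ready(f)}  (24 atoms)
goal ⊆ F1  ⇒  h_max = 1

1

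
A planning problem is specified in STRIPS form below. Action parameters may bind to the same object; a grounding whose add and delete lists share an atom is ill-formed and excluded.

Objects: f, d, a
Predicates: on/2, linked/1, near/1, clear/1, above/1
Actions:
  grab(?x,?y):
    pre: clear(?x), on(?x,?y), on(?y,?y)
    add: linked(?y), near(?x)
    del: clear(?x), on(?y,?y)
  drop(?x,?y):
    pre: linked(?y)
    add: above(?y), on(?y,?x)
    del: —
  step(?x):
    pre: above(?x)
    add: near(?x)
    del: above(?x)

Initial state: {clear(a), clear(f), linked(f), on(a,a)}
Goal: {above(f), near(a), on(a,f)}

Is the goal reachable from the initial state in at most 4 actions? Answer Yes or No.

Yes

1. grab(a,a)  →  {clear(f), linked(a), linked(f), near(a)}
2. drop(f,f)  →  {above(f), clear(f), linked(a), linked(f), near(a), on(f,f)}
3. drop(f,a)  →  {above(a), above(f), clear(f), linked(a), linked(f), near(a), on(a,f), on(f,f)}
optimal plan length = 3; 3 ≤ 4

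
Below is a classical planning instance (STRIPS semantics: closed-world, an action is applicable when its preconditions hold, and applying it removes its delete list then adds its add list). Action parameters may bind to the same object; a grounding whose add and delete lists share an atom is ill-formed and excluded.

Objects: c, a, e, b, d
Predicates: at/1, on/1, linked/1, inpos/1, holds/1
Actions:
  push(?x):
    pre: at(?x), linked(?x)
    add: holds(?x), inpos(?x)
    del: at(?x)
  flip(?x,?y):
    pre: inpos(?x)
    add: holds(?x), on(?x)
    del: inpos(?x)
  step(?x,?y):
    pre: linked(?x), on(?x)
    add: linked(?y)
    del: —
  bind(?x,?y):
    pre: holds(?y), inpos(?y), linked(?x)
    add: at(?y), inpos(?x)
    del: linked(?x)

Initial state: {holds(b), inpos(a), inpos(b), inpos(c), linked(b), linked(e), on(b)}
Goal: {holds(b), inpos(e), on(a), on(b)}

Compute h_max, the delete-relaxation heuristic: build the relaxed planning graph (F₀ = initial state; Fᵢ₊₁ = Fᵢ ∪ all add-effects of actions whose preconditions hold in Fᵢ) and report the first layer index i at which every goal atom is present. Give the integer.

1

F0 = init (7 atoms)
F1 = F0 ∪ {at(b), holds(a), holds(c), inpos(e), linked(a), linked(c), linked(d), on(a), on(c)}  (16 atoms)
goal ⊆ F1  ⇒  h_max = 1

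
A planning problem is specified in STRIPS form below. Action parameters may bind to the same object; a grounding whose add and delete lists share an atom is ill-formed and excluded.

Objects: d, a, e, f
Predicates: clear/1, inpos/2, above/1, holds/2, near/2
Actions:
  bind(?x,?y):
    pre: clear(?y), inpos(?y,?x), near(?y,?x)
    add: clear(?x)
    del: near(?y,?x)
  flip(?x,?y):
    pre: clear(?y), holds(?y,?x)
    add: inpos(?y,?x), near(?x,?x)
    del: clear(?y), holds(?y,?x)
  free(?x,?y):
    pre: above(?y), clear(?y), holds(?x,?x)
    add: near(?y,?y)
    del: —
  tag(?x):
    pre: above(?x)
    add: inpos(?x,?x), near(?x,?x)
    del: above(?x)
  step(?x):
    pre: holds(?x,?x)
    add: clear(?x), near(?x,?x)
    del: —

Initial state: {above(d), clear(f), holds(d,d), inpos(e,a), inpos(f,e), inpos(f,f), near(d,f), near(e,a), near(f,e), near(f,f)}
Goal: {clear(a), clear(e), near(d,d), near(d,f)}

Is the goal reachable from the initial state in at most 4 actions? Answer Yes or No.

1. bind(e,f)  →  {above(d), clear(e), clear(f), holds(d,d), inpos(e,a), inpos(f,e), inpos(f,f), near(d,f), near(e,a), near(f,f)}
2. bind(a,e)  →  {above(d), clear(a), clear(e), clear(f), holds(d,d), inpos(e,a), inpos(f,e), inpos(f,f), near(d,f), near(f,f)}
3. tag(d)  →  {clear(a), clear(e), clear(f), holds(d,d), inpos(d,d), inpos(e,a), inpos(f,e), inpos(f,f), near(d,d), near(d,f), near(f,f)}
optimal plan length = 3; 3 ≤ 4

Yes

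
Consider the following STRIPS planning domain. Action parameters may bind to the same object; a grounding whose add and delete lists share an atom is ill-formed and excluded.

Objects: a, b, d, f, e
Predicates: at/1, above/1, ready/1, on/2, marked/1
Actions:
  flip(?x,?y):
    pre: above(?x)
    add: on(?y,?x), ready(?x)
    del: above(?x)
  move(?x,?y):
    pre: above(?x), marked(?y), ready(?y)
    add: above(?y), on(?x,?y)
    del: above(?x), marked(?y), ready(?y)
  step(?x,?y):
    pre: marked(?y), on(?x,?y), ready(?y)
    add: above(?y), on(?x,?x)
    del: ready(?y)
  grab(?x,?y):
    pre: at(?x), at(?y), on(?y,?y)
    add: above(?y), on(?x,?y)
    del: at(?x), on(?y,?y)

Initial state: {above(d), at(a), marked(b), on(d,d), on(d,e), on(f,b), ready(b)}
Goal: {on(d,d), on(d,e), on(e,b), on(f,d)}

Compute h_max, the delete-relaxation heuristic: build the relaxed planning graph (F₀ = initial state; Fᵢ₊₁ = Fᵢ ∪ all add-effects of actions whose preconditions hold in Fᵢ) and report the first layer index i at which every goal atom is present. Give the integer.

2

F0 = init (7 atoms)
F1 = F0 ∪ {above(b), on(a,d), on(b,d), on(d,b), on(e,d), on(f,d), on(f,f), ready(d)}  (15 atoms)
F2 = F1 ∪ {on(a,b), on(b,b), on(e,b)}  (18 atoms)
goal ⊆ F2  ⇒  h_max = 2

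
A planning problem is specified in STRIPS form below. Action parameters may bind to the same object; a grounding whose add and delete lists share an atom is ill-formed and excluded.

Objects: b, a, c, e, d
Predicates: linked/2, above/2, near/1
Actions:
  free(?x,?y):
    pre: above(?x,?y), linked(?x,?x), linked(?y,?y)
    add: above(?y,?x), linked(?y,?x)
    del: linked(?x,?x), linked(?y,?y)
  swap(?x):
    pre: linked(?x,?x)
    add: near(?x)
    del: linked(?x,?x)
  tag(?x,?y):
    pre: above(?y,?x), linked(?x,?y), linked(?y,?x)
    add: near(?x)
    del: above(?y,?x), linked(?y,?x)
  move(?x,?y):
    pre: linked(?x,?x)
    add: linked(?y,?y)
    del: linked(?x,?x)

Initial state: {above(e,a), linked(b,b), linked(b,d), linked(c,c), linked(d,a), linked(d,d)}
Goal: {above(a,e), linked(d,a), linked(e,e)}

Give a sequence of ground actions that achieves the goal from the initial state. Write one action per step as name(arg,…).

1. move(b,a)  →  {above(e,a), linked(a,a), linked(b,d), linked(c,c), linked(d,a), linked(d,d)}
2. move(c,e)  →  {above(e,a), linked(a,a), linked(b,d), linked(d,a), linked(d,d), linked(e,e)}
3. free(e,a)  →  {above(a,e), above(e,a), linked(a,e), linked(b,d), linked(d,a), linked(d,d)}
4. move(d,e)  →  {above(a,e), above(e,a), linked(a,e), linked(b,d), linked(d,a), linked(e,e)}

move(b,a); move(c,e); free(e,a); move(d,e)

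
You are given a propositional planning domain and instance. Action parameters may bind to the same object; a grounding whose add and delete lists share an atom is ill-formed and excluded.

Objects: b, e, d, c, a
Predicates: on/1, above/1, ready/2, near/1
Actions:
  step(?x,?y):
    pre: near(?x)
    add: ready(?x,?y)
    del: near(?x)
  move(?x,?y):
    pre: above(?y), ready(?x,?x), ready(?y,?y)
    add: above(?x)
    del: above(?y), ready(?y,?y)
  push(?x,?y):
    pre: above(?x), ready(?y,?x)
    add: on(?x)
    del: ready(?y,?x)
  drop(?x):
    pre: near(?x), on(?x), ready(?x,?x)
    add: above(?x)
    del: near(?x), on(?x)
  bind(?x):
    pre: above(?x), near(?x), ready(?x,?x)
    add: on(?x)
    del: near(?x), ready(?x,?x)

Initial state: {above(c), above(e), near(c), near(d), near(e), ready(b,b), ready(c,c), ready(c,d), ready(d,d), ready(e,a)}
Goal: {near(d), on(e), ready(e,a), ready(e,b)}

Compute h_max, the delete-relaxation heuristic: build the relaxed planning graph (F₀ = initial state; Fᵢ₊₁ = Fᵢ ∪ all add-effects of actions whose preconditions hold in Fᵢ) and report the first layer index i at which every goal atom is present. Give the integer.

F0 = init (10 atoms)
F1 = F0 ∪ {above(b), above(d), on(c), ready(c,a), ready(c,b), ready(c,e), ready(d,a), ready(d,b), ready(d,c), ready(d,e), ready(e,b), ready(e,c), ready(e,d), ready(e,e)}  (24 atoms)
F2 = F1 ∪ {on(b), on(d), on(e)}  (27 atoms)
goal ⊆ F2  ⇒  h_max = 2

2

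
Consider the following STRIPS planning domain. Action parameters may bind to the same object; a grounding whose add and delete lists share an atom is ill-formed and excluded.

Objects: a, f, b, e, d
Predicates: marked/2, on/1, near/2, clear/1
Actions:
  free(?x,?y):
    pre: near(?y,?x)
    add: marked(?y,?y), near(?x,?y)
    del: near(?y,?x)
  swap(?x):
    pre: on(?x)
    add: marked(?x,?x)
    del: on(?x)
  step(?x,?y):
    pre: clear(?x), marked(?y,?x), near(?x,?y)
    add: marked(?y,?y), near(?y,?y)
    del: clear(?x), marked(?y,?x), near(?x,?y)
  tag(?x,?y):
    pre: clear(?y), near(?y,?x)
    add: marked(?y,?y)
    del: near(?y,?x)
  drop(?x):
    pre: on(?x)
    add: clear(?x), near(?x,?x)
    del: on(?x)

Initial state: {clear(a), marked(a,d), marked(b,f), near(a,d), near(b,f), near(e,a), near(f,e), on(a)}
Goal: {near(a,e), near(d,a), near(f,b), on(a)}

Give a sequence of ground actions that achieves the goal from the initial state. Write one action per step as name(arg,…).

free(a,e); free(f,b); free(d,a)

1. free(a,e)  →  {clear(a), marked(a,d), marked(b,f), marked(e,e), near(a,d), near(a,e), near(b,f), near(f,e), on(a)}
2. free(f,b)  →  {clear(a), marked(a,d), marked(b,b), marked(b,f), marked(e,e), near(a,d), near(a,e), near(f,b), near(f,e), on(a)}
3. free(d,a)  →  {clear(a), marked(a,a), marked(a,d), marked(b,b), marked(b,f), marked(e,e), near(a,e), near(d,a), near(f,b), near(f,e), on(a)}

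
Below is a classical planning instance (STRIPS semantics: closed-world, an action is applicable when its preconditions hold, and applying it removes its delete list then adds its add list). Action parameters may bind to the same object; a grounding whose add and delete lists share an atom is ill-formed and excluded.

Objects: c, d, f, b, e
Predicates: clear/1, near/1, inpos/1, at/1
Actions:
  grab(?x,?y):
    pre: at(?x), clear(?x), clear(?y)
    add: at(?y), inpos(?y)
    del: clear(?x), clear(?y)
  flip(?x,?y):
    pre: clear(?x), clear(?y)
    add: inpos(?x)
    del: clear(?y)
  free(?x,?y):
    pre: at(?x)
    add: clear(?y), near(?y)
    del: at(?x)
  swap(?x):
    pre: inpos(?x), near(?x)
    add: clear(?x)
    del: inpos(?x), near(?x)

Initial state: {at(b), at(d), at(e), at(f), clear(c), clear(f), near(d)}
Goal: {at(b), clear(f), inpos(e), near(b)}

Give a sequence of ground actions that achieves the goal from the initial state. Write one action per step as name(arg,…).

free(d,b); free(f,e); grab(b,e)

1. free(d,b)  →  {at(b), at(e), at(f), clear(b), clear(c), clear(f), near(b), near(d)}
2. free(f,e)  →  {at(b), at(e), clear(b), clear(c), clear(e), clear(f), near(b), near(d), near(e)}
3. grab(b,e)  →  {at(b), at(e), clear(c), clear(f), inpos(e), near(b), near(d), near(e)}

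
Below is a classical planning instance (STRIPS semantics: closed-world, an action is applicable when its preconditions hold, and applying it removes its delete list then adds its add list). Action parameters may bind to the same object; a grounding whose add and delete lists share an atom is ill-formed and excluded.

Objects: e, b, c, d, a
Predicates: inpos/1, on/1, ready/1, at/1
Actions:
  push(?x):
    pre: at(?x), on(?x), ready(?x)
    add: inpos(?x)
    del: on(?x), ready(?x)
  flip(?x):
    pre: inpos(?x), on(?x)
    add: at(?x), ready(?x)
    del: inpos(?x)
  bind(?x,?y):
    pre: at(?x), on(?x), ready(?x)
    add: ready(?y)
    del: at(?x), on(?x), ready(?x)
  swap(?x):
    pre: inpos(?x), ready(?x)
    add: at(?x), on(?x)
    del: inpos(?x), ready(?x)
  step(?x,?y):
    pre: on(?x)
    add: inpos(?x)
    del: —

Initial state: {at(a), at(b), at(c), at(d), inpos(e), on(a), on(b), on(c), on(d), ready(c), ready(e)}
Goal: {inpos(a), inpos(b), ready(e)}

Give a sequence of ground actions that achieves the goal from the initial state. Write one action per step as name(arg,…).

1. step(b,e)  →  {at(a), at(b), at(c), at(d), inpos(b), inpos(e), on(a), on(b), on(c), on(d), ready(c), ready(e)}
2. step(a,e)  →  {at(a), at(b), at(c), at(d), inpos(a), inpos(b), inpos(e), on(a), on(b), on(c), on(d), ready(c), ready(e)}

step(b,e); step(a,e)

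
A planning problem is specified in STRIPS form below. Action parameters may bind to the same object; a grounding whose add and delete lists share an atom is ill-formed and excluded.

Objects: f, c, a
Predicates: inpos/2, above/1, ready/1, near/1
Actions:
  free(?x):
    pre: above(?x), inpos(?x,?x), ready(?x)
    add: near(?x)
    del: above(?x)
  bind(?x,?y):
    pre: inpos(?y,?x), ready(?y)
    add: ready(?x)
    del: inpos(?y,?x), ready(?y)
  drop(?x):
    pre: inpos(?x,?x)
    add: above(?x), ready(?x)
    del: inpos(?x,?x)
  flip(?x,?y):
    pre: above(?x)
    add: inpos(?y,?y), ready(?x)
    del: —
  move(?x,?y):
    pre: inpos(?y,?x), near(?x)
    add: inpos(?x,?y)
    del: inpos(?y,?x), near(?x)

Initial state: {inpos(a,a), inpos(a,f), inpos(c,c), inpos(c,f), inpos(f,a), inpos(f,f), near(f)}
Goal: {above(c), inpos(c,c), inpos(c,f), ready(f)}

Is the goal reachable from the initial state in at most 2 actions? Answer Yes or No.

No

1. drop(f)  →  {above(f), inpos(a,a), inpos(a,f), inpos(c,c), inpos(c,f), inpos(f,a), near(f), ready(f)}
2. drop(c)  →  {above(c), above(f), inpos(a,a), inpos(a,f), inpos(c,f), inpos(f,a), near(f), ready(c), ready(f)}
3. flip(f,c)  →  {above(c), above(f), inpos(a,a), inpos(a,f), inpos(c,c), inpos(c,f), inpos(f,a), near(f), ready(c), ready(f)}
optimal plan length = 3; 3 > 2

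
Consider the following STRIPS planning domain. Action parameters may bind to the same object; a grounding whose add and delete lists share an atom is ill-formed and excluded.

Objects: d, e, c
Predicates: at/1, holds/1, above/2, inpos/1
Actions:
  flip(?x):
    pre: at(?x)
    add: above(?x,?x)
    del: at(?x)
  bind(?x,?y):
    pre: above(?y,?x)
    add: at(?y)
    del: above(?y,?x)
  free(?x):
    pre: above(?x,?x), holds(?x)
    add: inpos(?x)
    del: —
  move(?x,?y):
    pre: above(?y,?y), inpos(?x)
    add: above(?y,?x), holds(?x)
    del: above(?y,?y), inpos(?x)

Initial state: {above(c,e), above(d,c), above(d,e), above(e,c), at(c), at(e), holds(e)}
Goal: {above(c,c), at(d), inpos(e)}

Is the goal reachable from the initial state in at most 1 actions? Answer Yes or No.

1. flip(e)  →  {above(c,e), above(d,c), above(d,e), above(e,c), above(e,e), at(c), holds(e)}
2. flip(c)  →  {above(c,c), above(c,e), above(d,c), above(d,e), above(e,c), above(e,e), holds(e)}
3. bind(e,d)  →  {above(c,c), above(c,e), above(d,c), above(e,c), above(e,e), at(d), holds(e)}
4. free(e)  →  {above(c,c), above(c,e), above(d,c), above(e,c), above(e,e), at(d), holds(e), inpos(e)}
optimal plan length = 4; 4 > 1

No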